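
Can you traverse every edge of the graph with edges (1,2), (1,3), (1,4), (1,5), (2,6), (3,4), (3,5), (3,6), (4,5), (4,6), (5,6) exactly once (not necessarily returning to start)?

Step 1: Find the degree of each vertex:
  deg(1) = 4
  deg(2) = 2
  deg(3) = 4
  deg(4) = 4
  deg(5) = 4
  deg(6) = 4

Step 2: Count vertices with odd degree:
  All vertices have even degree (0 odd-degree vertices)

Step 3: Apply Euler's theorem:
  - Eulerian circuit exists iff graph is connected and all vertices have even degree
  - Eulerian path exists iff graph is connected and has 0 or 2 odd-degree vertices

Graph is connected with 0 odd-degree vertices.
Both Eulerian circuit and Eulerian path exist.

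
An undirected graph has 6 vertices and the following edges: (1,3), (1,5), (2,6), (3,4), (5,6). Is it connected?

Step 1: Build adjacency list from edges:
  1: 3, 5
  2: 6
  3: 1, 4
  4: 3
  5: 1, 6
  6: 2, 5

Step 2: Run BFS/DFS from vertex 1:
  Visited: {1, 3, 5, 4, 6, 2}
  Reached 6 of 6 vertices

Step 3: All 6 vertices reached from vertex 1, so the graph is connected.
Answer: Yes, the graph is connected.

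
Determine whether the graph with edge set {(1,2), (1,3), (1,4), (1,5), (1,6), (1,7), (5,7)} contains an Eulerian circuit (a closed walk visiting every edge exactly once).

Step 1: Find the degree of each vertex:
  deg(1) = 6
  deg(2) = 1
  deg(3) = 1
  deg(4) = 1
  deg(5) = 2
  deg(6) = 1
  deg(7) = 2

Step 2: Count vertices with odd degree:
  Odd-degree vertices: 2, 3, 4, 6 (4 total)

Step 3: Apply Euler's theorem:
  - Eulerian circuit exists iff graph is connected and all vertices have even degree
  - Eulerian path exists iff graph is connected and has 0 or 2 odd-degree vertices

Graph has 4 odd-degree vertices (need 0 or 2).
Neither Eulerian path nor Eulerian circuit exists.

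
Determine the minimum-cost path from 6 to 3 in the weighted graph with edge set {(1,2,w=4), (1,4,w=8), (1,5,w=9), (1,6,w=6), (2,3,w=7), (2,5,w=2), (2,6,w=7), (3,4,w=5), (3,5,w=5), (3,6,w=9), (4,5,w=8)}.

Step 1: Build adjacency list with weights:
  1: 2(w=4), 4(w=8), 5(w=9), 6(w=6)
  2: 1(w=4), 3(w=7), 5(w=2), 6(w=7)
  3: 2(w=7), 4(w=5), 5(w=5), 6(w=9)
  4: 1(w=8), 3(w=5), 5(w=8)
  5: 1(w=9), 2(w=2), 3(w=5), 4(w=8)
  6: 1(w=6), 2(w=7), 3(w=9)

Step 2: Apply Dijkstra's algorithm from vertex 6:
  Visit vertex 6 (distance=0)
    Update dist[1] = 6
    Update dist[2] = 7
    Update dist[3] = 9
  Visit vertex 1 (distance=6)
    Update dist[4] = 14
    Update dist[5] = 15
  Visit vertex 2 (distance=7)
    Update dist[5] = 9
  Visit vertex 3 (distance=9)

Step 3: Shortest path: 6 -> 3
Total weight: 9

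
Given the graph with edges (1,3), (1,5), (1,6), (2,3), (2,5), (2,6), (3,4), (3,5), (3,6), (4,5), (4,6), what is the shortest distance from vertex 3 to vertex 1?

Step 1: Build adjacency list:
  1: 3, 5, 6
  2: 3, 5, 6
  3: 1, 2, 4, 5, 6
  4: 3, 5, 6
  5: 1, 2, 3, 4
  6: 1, 2, 3, 4

Step 2: BFS from vertex 3 to find shortest path to 1:
  vertex 1 reached at distance 1

Step 3: Shortest path: 3 -> 1
Path length: 1 edge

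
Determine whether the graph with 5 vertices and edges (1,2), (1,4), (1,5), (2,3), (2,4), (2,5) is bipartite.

Step 1: Attempt 2-coloring using BFS:
  Start at vertex 1, assign color 0
  Color vertex 2 with color 1 (neighbor of 1)
  Color vertex 4 with color 1 (neighbor of 1)
  Color vertex 5 with color 1 (neighbor of 1)
  Color vertex 3 with color 0 (neighbor of 2)

Step 2: Conflict found! Vertices 2 and 4 are adjacent but have the same color.
This means the graph contains an odd cycle.

The graph is NOT bipartite.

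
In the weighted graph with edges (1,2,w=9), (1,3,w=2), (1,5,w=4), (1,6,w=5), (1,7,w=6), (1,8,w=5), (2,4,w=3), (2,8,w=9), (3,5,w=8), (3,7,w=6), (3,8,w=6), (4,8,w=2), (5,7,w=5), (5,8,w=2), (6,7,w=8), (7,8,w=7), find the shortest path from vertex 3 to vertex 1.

Step 1: Build adjacency list with weights:
  1: 2(w=9), 3(w=2), 5(w=4), 6(w=5), 7(w=6), 8(w=5)
  2: 1(w=9), 4(w=3), 8(w=9)
  3: 1(w=2), 5(w=8), 7(w=6), 8(w=6)
  4: 2(w=3), 8(w=2)
  5: 1(w=4), 3(w=8), 7(w=5), 8(w=2)
  6: 1(w=5), 7(w=8)
  7: 1(w=6), 3(w=6), 5(w=5), 6(w=8), 8(w=7)
  8: 1(w=5), 2(w=9), 3(w=6), 4(w=2), 5(w=2), 7(w=7)

Step 2: Apply Dijkstra's algorithm from vertex 3:
  Visit vertex 3 (distance=0)
    Update dist[1] = 2
    Update dist[5] = 8
    Update dist[7] = 6
    Update dist[8] = 6
  Visit vertex 1 (distance=2)
    Update dist[2] = 11
    Update dist[5] = 6
    Update dist[6] = 7

Step 3: Shortest path: 3 -> 1
Total weight: 2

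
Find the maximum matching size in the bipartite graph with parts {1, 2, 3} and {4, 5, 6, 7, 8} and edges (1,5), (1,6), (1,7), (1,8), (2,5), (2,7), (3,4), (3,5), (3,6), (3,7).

Step 1: List the neighbors of each left vertex:
  1: 5, 6, 7, 8
  2: 5, 7
  3: 4, 5, 6, 7

Step 2: Greedily match left vertices, then look for augmenting paths:
  Match 1 -- 5
  Match 2 -- 7
  Match 3 -- 4
  No augmenting path remains.

Step 3: Verify this is maximum:
  Matching size 3 = min(|L|, |R|) = min(3, 5), which is an upper bound, so this matching is maximum.

Maximum matching: {(1,5), (2,7), (3,4)}
Size: 3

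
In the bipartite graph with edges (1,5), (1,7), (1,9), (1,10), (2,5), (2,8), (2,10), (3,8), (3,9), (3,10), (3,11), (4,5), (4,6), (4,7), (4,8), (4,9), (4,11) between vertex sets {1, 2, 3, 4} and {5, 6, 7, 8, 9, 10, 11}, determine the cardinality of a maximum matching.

Step 1: List the neighbors of each left vertex:
  1: 5, 7, 9, 10
  2: 5, 8, 10
  3: 8, 9, 10, 11
  4: 5, 6, 7, 8, 9, 11

Step 2: Greedily match left vertices, then look for augmenting paths:
  Match 1 -- 5
  Match 2 -- 8
  Match 3 -- 9
  Match 4 -- 6
  No augmenting path remains.

Step 3: Verify this is maximum:
  Matching size 4 = min(|L|, |R|) = min(4, 7), which is an upper bound, so this matching is maximum.

Maximum matching: {(1,5), (2,8), (3,9), (4,6)}
Size: 4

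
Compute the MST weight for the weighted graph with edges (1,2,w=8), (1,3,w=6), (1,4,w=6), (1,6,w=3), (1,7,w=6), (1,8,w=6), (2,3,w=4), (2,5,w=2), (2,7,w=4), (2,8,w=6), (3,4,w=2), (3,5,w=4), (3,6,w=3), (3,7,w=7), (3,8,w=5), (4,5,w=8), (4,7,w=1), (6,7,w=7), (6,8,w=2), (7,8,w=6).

Apply Kruskal's algorithm (sort edges by weight, add if no cycle):

Sorted edges by weight:
  (4,7) w=1
  (2,5) w=2
  (3,4) w=2
  (6,8) w=2
  (1,6) w=3
  (3,6) w=3
  (2,3) w=4
  (2,7) w=4
  (3,5) w=4
  (3,8) w=5
  (1,4) w=6
  (1,3) w=6
  (1,7) w=6
  (1,8) w=6
  (2,8) w=6
  (7,8) w=6
  (3,7) w=7
  (6,7) w=7
  (1,2) w=8
  (4,5) w=8

Add edge (4,7) w=1 -- no cycle. Running total: 1
Add edge (2,5) w=2 -- no cycle. Running total: 3
Add edge (3,4) w=2 -- no cycle. Running total: 5
Add edge (6,8) w=2 -- no cycle. Running total: 7
Add edge (1,6) w=3 -- no cycle. Running total: 10
Add edge (3,6) w=3 -- no cycle. Running total: 13
Add edge (2,3) w=4 -- no cycle. Running total: 17

MST edges: (4,7,w=1), (2,5,w=2), (3,4,w=2), (6,8,w=2), (1,6,w=3), (3,6,w=3), (2,3,w=4)
Total MST weight: 1 + 2 + 2 + 2 + 3 + 3 + 4 = 17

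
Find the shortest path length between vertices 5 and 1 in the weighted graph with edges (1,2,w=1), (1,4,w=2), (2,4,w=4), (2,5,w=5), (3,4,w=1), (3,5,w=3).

Step 1: Build adjacency list with weights:
  1: 2(w=1), 4(w=2)
  2: 1(w=1), 4(w=4), 5(w=5)
  3: 4(w=1), 5(w=3)
  4: 1(w=2), 2(w=4), 3(w=1)
  5: 2(w=5), 3(w=3)

Step 2: Apply Dijkstra's algorithm from vertex 5:
  Visit vertex 5 (distance=0)
    Update dist[2] = 5
    Update dist[3] = 3
  Visit vertex 3 (distance=3)
    Update dist[4] = 4
  Visit vertex 4 (distance=4)
    Update dist[1] = 6
  Visit vertex 2 (distance=5)
  Visit vertex 1 (distance=6)

Step 3: Shortest path: 5 -> 2 -> 1
Total weight: 5 + 1 = 6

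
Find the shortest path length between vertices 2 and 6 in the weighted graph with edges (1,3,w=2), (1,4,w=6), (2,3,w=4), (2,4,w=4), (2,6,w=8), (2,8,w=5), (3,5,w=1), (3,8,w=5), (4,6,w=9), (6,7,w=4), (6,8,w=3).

Step 1: Build adjacency list with weights:
  1: 3(w=2), 4(w=6)
  2: 3(w=4), 4(w=4), 6(w=8), 8(w=5)
  3: 1(w=2), 2(w=4), 5(w=1), 8(w=5)
  4: 1(w=6), 2(w=4), 6(w=9)
  5: 3(w=1)
  6: 2(w=8), 4(w=9), 7(w=4), 8(w=3)
  7: 6(w=4)
  8: 2(w=5), 3(w=5), 6(w=3)

Step 2: Apply Dijkstra's algorithm from vertex 2:
  Visit vertex 2 (distance=0)
    Update dist[3] = 4
    Update dist[4] = 4
    Update dist[6] = 8
    Update dist[8] = 5
  Visit vertex 3 (distance=4)
    Update dist[1] = 6
    Update dist[5] = 5
  Visit vertex 4 (distance=4)
  Visit vertex 5 (distance=5)
  Visit vertex 8 (distance=5)
  Visit vertex 1 (distance=6)
  Visit vertex 6 (distance=8)
    Update dist[7] = 12

Step 3: Shortest path: 2 -> 6
Total weight: 8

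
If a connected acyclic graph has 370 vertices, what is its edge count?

A tree on n vertices always has exactly n - 1 edges.
For n = 370: edges = 370 - 1 = 369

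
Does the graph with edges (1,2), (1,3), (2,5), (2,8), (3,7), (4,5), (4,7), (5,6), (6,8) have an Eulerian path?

Step 1: Find the degree of each vertex:
  deg(1) = 2
  deg(2) = 3
  deg(3) = 2
  deg(4) = 2
  deg(5) = 3
  deg(6) = 2
  deg(7) = 2
  deg(8) = 2

Step 2: Count vertices with odd degree:
  Odd-degree vertices: 2, 5 (2 total)

Step 3: Apply Euler's theorem:
  - Eulerian circuit exists iff graph is connected and all vertices have even degree
  - Eulerian path exists iff graph is connected and has 0 or 2 odd-degree vertices

Graph is connected with exactly 2 odd-degree vertices (2, 5).
Eulerian path exists (starting and ending at the odd-degree vertices), but no Eulerian circuit.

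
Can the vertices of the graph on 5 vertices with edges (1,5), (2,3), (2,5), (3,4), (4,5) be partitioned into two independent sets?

Step 1: Attempt 2-coloring using BFS:
  Start at vertex 1, assign color 0
  Color vertex 5 with color 1 (neighbor of 1)
  Color vertex 2 with color 0 (neighbor of 5)
  Color vertex 4 with color 0 (neighbor of 5)
  Color vertex 3 with color 1 (neighbor of 2)

Step 2: 2-coloring succeeded. No conflicts found.
  Set A (color 0): {1, 2, 4}
  Set B (color 1): {3, 5}

The graph is bipartite with partition {1, 2, 4}, {3, 5}.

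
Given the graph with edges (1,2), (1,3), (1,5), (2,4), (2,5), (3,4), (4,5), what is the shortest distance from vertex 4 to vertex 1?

Step 1: Build adjacency list:
  1: 2, 3, 5
  2: 1, 4, 5
  3: 1, 4
  4: 2, 3, 5
  5: 1, 2, 4

Step 2: BFS from vertex 4 to find shortest path to 1:
  vertex 2 reached at distance 1
  vertex 3 reached at distance 1
  vertex 5 reached at distance 1
  vertex 1 reached at distance 2

Step 3: Shortest path: 4 -> 3 -> 1
Path length: 2 edges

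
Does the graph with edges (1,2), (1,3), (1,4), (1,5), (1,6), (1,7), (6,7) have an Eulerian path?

Step 1: Find the degree of each vertex:
  deg(1) = 6
  deg(2) = 1
  deg(3) = 1
  deg(4) = 1
  deg(5) = 1
  deg(6) = 2
  deg(7) = 2

Step 2: Count vertices with odd degree:
  Odd-degree vertices: 2, 3, 4, 5 (4 total)

Step 3: Apply Euler's theorem:
  - Eulerian circuit exists iff graph is connected and all vertices have even degree
  - Eulerian path exists iff graph is connected and has 0 or 2 odd-degree vertices

Graph has 4 odd-degree vertices (need 0 or 2).
Neither Eulerian path nor Eulerian circuit exists.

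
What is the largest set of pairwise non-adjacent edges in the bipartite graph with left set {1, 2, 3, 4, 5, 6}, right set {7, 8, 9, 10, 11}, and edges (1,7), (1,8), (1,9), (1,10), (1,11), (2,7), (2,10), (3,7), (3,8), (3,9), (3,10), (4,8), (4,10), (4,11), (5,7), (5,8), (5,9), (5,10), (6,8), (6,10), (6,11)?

Step 1: List the neighbors of each left vertex:
  1: 7, 8, 9, 10, 11
  2: 7, 10
  3: 7, 8, 9, 10
  4: 8, 10, 11
  5: 7, 8, 9, 10
  6: 8, 10, 11

Step 2: Greedily match left vertices, then look for augmenting paths:
  Match 1 -- 7
  Match 2 -- 10
  Match 3 -- 8
  Match 4 -- 11
  Match 5 -- 9
  No augmenting path remains.

Step 3: Verify this is maximum:
  Matching size 5 = min(|L|, |R|) = min(6, 5), which is an upper bound, so this matching is maximum.

Maximum matching: {(1,7), (2,10), (3,8), (4,11), (5,9)}
Size: 5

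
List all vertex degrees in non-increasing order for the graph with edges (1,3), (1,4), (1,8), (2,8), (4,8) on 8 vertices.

Step 1: Count edges incident to each vertex:
  deg(1) = 3 (neighbors: 3, 4, 8)
  deg(2) = 1 (neighbors: 8)
  deg(3) = 1 (neighbors: 1)
  deg(4) = 2 (neighbors: 1, 8)
  deg(5) = 0 (neighbors: none)
  deg(6) = 0 (neighbors: none)
  deg(7) = 0 (neighbors: none)
  deg(8) = 3 (neighbors: 1, 2, 4)

Step 2: Sort degrees in non-increasing order:
  Degrees: [3, 1, 1, 2, 0, 0, 0, 3] -> sorted: [3, 3, 2, 1, 1, 0, 0, 0]

Degree sequence: [3, 3, 2, 1, 1, 0, 0, 0]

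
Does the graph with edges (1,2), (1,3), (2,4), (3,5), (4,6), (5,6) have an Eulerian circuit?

Step 1: Find the degree of each vertex:
  deg(1) = 2
  deg(2) = 2
  deg(3) = 2
  deg(4) = 2
  deg(5) = 2
  deg(6) = 2

Step 2: Count vertices with odd degree:
  All vertices have even degree (0 odd-degree vertices)

Step 3: Apply Euler's theorem:
  - Eulerian circuit exists iff graph is connected and all vertices have even degree
  - Eulerian path exists iff graph is connected and has 0 or 2 odd-degree vertices

Graph is connected with 0 odd-degree vertices.
Both Eulerian circuit and Eulerian path exist.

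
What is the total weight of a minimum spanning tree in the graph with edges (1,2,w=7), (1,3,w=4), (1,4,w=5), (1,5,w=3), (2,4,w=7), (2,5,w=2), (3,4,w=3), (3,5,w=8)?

Apply Kruskal's algorithm (sort edges by weight, add if no cycle):

Sorted edges by weight:
  (2,5) w=2
  (1,5) w=3
  (3,4) w=3
  (1,3) w=4
  (1,4) w=5
  (1,2) w=7
  (2,4) w=7
  (3,5) w=8

Add edge (2,5) w=2 -- no cycle. Running total: 2
Add edge (1,5) w=3 -- no cycle. Running total: 5
Add edge (3,4) w=3 -- no cycle. Running total: 8
Add edge (1,3) w=4 -- no cycle. Running total: 12

MST edges: (2,5,w=2), (1,5,w=3), (3,4,w=3), (1,3,w=4)
Total MST weight: 2 + 3 + 3 + 4 = 12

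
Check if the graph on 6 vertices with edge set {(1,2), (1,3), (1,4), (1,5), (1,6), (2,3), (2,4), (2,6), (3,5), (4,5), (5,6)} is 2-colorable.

Step 1: Attempt 2-coloring using BFS:
  Start at vertex 1, assign color 0
  Color vertex 2 with color 1 (neighbor of 1)
  Color vertex 3 with color 1 (neighbor of 1)
  Color vertex 4 with color 1 (neighbor of 1)
  Color vertex 5 with color 1 (neighbor of 1)
  Color vertex 6 with color 1 (neighbor of 1)

Step 2: Conflict found! Vertices 2 and 3 are adjacent but have the same color.
This means the graph contains an odd cycle.

The graph is NOT bipartite.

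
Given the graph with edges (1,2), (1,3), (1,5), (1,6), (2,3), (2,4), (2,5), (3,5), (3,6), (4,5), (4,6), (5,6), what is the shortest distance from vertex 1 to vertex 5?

Step 1: Build adjacency list:
  1: 2, 3, 5, 6
  2: 1, 3, 4, 5
  3: 1, 2, 5, 6
  4: 2, 5, 6
  5: 1, 2, 3, 4, 6
  6: 1, 3, 4, 5

Step 2: BFS from vertex 1 to find shortest path to 5:
  vertex 2 reached at distance 1
  vertex 3 reached at distance 1
  vertex 5 reached at distance 1

Step 3: Shortest path: 1 -> 5
Path length: 1 edge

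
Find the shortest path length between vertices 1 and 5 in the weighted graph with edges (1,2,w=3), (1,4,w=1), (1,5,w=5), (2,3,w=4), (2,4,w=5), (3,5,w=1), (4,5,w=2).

Step 1: Build adjacency list with weights:
  1: 2(w=3), 4(w=1), 5(w=5)
  2: 1(w=3), 3(w=4), 4(w=5)
  3: 2(w=4), 5(w=1)
  4: 1(w=1), 2(w=5), 5(w=2)
  5: 1(w=5), 3(w=1), 4(w=2)

Step 2: Apply Dijkstra's algorithm from vertex 1:
  Visit vertex 1 (distance=0)
    Update dist[2] = 3
    Update dist[4] = 1
    Update dist[5] = 5
  Visit vertex 4 (distance=1)
    Update dist[5] = 3
  Visit vertex 2 (distance=3)
    Update dist[3] = 7
  Visit vertex 5 (distance=3)
    Update dist[3] = 4

Step 3: Shortest path: 1 -> 4 -> 5
Total weight: 1 + 2 = 3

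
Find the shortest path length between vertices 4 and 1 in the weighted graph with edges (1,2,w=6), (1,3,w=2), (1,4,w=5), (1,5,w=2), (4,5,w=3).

Step 1: Build adjacency list with weights:
  1: 2(w=6), 3(w=2), 4(w=5), 5(w=2)
  2: 1(w=6)
  3: 1(w=2)
  4: 1(w=5), 5(w=3)
  5: 1(w=2), 4(w=3)

Step 2: Apply Dijkstra's algorithm from vertex 4:
  Visit vertex 4 (distance=0)
    Update dist[1] = 5
    Update dist[5] = 3
  Visit vertex 5 (distance=3)
  Visit vertex 1 (distance=5)
    Update dist[2] = 11
    Update dist[3] = 7

Step 3: Shortest path: 4 -> 1
Total weight: 5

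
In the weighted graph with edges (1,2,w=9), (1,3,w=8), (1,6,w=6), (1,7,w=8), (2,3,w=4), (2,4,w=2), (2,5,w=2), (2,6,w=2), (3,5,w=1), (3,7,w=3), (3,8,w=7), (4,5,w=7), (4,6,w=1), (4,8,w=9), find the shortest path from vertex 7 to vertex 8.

Step 1: Build adjacency list with weights:
  1: 2(w=9), 3(w=8), 6(w=6), 7(w=8)
  2: 1(w=9), 3(w=4), 4(w=2), 5(w=2), 6(w=2)
  3: 1(w=8), 2(w=4), 5(w=1), 7(w=3), 8(w=7)
  4: 2(w=2), 5(w=7), 6(w=1), 8(w=9)
  5: 2(w=2), 3(w=1), 4(w=7)
  6: 1(w=6), 2(w=2), 4(w=1)
  7: 1(w=8), 3(w=3)
  8: 3(w=7), 4(w=9)

Step 2: Apply Dijkstra's algorithm from vertex 7:
  Visit vertex 7 (distance=0)
    Update dist[1] = 8
    Update dist[3] = 3
  Visit vertex 3 (distance=3)
    Update dist[2] = 7
    Update dist[5] = 4
    Update dist[8] = 10
  Visit vertex 5 (distance=4)
    Update dist[2] = 6
    Update dist[4] = 11
  Visit vertex 2 (distance=6)
    Update dist[4] = 8
    Update dist[6] = 8
  Visit vertex 1 (distance=8)
  Visit vertex 4 (distance=8)
  Visit vertex 6 (distance=8)
  Visit vertex 8 (distance=10)

Step 3: Shortest path: 7 -> 3 -> 8
Total weight: 3 + 7 = 10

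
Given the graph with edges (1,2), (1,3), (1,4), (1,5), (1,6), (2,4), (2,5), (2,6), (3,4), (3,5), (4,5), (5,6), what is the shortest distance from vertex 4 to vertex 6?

Step 1: Build adjacency list:
  1: 2, 3, 4, 5, 6
  2: 1, 4, 5, 6
  3: 1, 4, 5
  4: 1, 2, 3, 5
  5: 1, 2, 3, 4, 6
  6: 1, 2, 5

Step 2: BFS from vertex 4 to find shortest path to 6:
  vertex 1 reached at distance 1
  vertex 2 reached at distance 1
  vertex 3 reached at distance 1
  vertex 5 reached at distance 1
  vertex 6 reached at distance 2

Step 3: Shortest path: 4 -> 5 -> 6
Path length: 2 edges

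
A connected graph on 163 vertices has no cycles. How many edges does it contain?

A tree on n vertices always has exactly n - 1 edges.
For n = 163: edges = 163 - 1 = 162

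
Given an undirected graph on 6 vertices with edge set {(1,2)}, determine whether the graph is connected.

Step 1: Build adjacency list from edges:
  1: 2
  2: 1
  3: (none)
  4: (none)
  5: (none)
  6: (none)

Step 2: Run BFS/DFS from vertex 1:
  Visited: {1, 2}
  Reached 2 of 6 vertices

Step 3: Only 2 of 6 vertices reached. Graph is disconnected.
Connected components: {1, 2}, {3}, {4}, {5}, {6}
Answer: No, the graph is not connected (5 components).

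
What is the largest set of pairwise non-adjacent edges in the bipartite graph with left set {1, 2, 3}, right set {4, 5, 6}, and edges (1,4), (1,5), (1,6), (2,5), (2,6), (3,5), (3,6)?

Step 1: List the neighbors of each left vertex:
  1: 4, 5, 6
  2: 5, 6
  3: 5, 6

Step 2: Greedily match left vertices, then look for augmenting paths:
  Match 1 -- 4
  Match 2 -- 5
  Match 3 -- 6
  No augmenting path remains.

Step 3: Verify this is maximum:
  Matching size 3 = min(|L|, |R|) = min(3, 3), which is an upper bound, so this matching is maximum.

Maximum matching: {(1,4), (2,5), (3,6)}
Size: 3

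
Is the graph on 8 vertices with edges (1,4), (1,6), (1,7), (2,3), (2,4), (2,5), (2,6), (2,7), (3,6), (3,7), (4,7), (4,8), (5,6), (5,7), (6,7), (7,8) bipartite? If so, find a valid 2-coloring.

Step 1: Attempt 2-coloring using BFS:
  Start at vertex 1, assign color 0
  Color vertex 4 with color 1 (neighbor of 1)
  Color vertex 6 with color 1 (neighbor of 1)
  Color vertex 7 with color 1 (neighbor of 1)
  Color vertex 2 with color 0 (neighbor of 4)

Step 2: Conflict found! Vertices 4 and 7 are adjacent but have the same color.
This means the graph contains an odd cycle.

The graph is NOT bipartite.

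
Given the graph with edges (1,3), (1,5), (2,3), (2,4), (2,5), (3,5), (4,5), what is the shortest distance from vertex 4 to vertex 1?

Step 1: Build adjacency list:
  1: 3, 5
  2: 3, 4, 5
  3: 1, 2, 5
  4: 2, 5
  5: 1, 2, 3, 4

Step 2: BFS from vertex 4 to find shortest path to 1:
  vertex 2 reached at distance 1
  vertex 5 reached at distance 1
  vertex 3 reached at distance 2
  vertex 1 reached at distance 2

Step 3: Shortest path: 4 -> 5 -> 1
Path length: 2 edges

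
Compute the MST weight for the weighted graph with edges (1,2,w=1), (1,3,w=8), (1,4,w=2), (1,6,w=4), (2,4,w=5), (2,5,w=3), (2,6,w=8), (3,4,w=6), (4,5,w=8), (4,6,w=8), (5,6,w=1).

Apply Kruskal's algorithm (sort edges by weight, add if no cycle):

Sorted edges by weight:
  (1,2) w=1
  (5,6) w=1
  (1,4) w=2
  (2,5) w=3
  (1,6) w=4
  (2,4) w=5
  (3,4) w=6
  (1,3) w=8
  (2,6) w=8
  (4,5) w=8
  (4,6) w=8

Add edge (1,2) w=1 -- no cycle. Running total: 1
Add edge (5,6) w=1 -- no cycle. Running total: 2
Add edge (1,4) w=2 -- no cycle. Running total: 4
Add edge (2,5) w=3 -- no cycle. Running total: 7
Skip edge (1,6) w=4 -- would create cycle
Skip edge (2,4) w=5 -- would create cycle
Add edge (3,4) w=6 -- no cycle. Running total: 13

MST edges: (1,2,w=1), (5,6,w=1), (1,4,w=2), (2,5,w=3), (3,4,w=6)
Total MST weight: 1 + 1 + 2 + 3 + 6 = 13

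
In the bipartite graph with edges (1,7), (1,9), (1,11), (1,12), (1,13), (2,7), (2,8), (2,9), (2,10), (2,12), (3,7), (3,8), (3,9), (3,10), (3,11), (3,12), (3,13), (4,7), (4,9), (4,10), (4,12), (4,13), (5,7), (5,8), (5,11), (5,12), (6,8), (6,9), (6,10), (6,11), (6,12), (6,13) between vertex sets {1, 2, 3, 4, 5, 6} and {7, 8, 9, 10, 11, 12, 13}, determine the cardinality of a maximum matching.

Step 1: List the neighbors of each left vertex:
  1: 7, 9, 11, 12, 13
  2: 7, 8, 9, 10, 12
  3: 7, 8, 9, 10, 11, 12, 13
  4: 7, 9, 10, 12, 13
  5: 7, 8, 11, 12
  6: 8, 9, 10, 11, 12, 13

Step 2: Greedily match left vertices, then look for augmenting paths:
  Match 1 -- 7
  Match 2 -- 8
  Match 3 -- 9
  Match 4 -- 10
  Match 5 -- 11
  Match 6 -- 12
  No augmenting path remains.

Step 3: Verify this is maximum:
  Matching size 6 = min(|L|, |R|) = min(6, 7), which is an upper bound, so this matching is maximum.

Maximum matching: {(1,7), (2,8), (3,9), (4,10), (5,11), (6,12)}
Size: 6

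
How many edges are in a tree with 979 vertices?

A tree on n vertices always has exactly n - 1 edges.
For n = 979: edges = 979 - 1 = 978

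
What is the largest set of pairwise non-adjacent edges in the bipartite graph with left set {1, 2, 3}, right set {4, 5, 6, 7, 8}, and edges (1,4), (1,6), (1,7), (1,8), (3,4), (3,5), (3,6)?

Step 1: List the neighbors of each left vertex:
  1: 4, 6, 7, 8
  2: (none)
  3: 4, 5, 6

Step 2: Greedily match left vertices, then look for augmenting paths:
  Match 1 -- 4
  Match 3 -- 5
  No augmenting path remains.

Step 3: Verify this is maximum:
  Matching has size 2. The vertex set {1, 3} covers every edge and has size 2; any matching has at most one edge per cover vertex, so 2 is maximum (König's theorem).

Maximum matching: {(1,4), (3,5)}
Size: 2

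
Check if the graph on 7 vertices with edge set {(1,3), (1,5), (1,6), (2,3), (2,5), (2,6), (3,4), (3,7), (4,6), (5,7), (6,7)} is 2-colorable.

Step 1: Attempt 2-coloring using BFS:
  Start at vertex 1, assign color 0
  Color vertex 3 with color 1 (neighbor of 1)
  Color vertex 5 with color 1 (neighbor of 1)
  Color vertex 6 with color 1 (neighbor of 1)
  Color vertex 2 with color 0 (neighbor of 3)
  Color vertex 4 with color 0 (neighbor of 3)
  Color vertex 7 with color 0 (neighbor of 3)

Step 2: 2-coloring succeeded. No conflicts found.
  Set A (color 0): {1, 2, 4, 7}
  Set B (color 1): {3, 5, 6}

The graph is bipartite with partition {1, 2, 4, 7}, {3, 5, 6}.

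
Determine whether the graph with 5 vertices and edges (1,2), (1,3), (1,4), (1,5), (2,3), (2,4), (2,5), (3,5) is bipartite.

Step 1: Attempt 2-coloring using BFS:
  Start at vertex 1, assign color 0
  Color vertex 2 with color 1 (neighbor of 1)
  Color vertex 3 with color 1 (neighbor of 1)
  Color vertex 4 with color 1 (neighbor of 1)
  Color vertex 5 with color 1 (neighbor of 1)

Step 2: Conflict found! Vertices 2 and 3 are adjacent but have the same color.
This means the graph contains an odd cycle.

The graph is NOT bipartite.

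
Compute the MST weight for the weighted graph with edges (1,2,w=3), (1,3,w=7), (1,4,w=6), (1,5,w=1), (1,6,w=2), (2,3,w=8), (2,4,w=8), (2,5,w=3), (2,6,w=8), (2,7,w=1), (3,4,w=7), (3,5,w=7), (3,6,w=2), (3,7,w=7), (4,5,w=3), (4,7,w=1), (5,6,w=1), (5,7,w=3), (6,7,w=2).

Apply Kruskal's algorithm (sort edges by weight, add if no cycle):

Sorted edges by weight:
  (1,5) w=1
  (2,7) w=1
  (4,7) w=1
  (5,6) w=1
  (1,6) w=2
  (3,6) w=2
  (6,7) w=2
  (1,2) w=3
  (2,5) w=3
  (4,5) w=3
  (5,7) w=3
  (1,4) w=6
  (1,3) w=7
  (3,7) w=7
  (3,4) w=7
  (3,5) w=7
  (2,3) w=8
  (2,6) w=8
  (2,4) w=8

Add edge (1,5) w=1 -- no cycle. Running total: 1
Add edge (2,7) w=1 -- no cycle. Running total: 2
Add edge (4,7) w=1 -- no cycle. Running total: 3
Add edge (5,6) w=1 -- no cycle. Running total: 4
Skip edge (1,6) w=2 -- would create cycle
Add edge (3,6) w=2 -- no cycle. Running total: 6
Add edge (6,7) w=2 -- no cycle. Running total: 8

MST edges: (1,5,w=1), (2,7,w=1), (4,7,w=1), (5,6,w=1), (3,6,w=2), (6,7,w=2)
Total MST weight: 1 + 1 + 1 + 1 + 2 + 2 = 8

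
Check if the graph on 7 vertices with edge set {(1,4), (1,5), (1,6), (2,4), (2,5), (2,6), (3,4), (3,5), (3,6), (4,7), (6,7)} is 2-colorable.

Step 1: Attempt 2-coloring using BFS:
  Start at vertex 1, assign color 0
  Color vertex 4 with color 1 (neighbor of 1)
  Color vertex 5 with color 1 (neighbor of 1)
  Color vertex 6 with color 1 (neighbor of 1)
  Color vertex 2 with color 0 (neighbor of 4)
  Color vertex 3 with color 0 (neighbor of 4)
  Color vertex 7 with color 0 (neighbor of 4)

Step 2: 2-coloring succeeded. No conflicts found.
  Set A (color 0): {1, 2, 3, 7}
  Set B (color 1): {4, 5, 6}

The graph is bipartite with partition {1, 2, 3, 7}, {4, 5, 6}.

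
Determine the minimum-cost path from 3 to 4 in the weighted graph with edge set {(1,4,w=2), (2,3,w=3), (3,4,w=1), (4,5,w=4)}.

Step 1: Build adjacency list with weights:
  1: 4(w=2)
  2: 3(w=3)
  3: 2(w=3), 4(w=1)
  4: 1(w=2), 3(w=1), 5(w=4)
  5: 4(w=4)

Step 2: Apply Dijkstra's algorithm from vertex 3:
  Visit vertex 3 (distance=0)
    Update dist[2] = 3
    Update dist[4] = 1
  Visit vertex 4 (distance=1)
    Update dist[1] = 3
    Update dist[5] = 5

Step 3: Shortest path: 3 -> 4
Total weight: 1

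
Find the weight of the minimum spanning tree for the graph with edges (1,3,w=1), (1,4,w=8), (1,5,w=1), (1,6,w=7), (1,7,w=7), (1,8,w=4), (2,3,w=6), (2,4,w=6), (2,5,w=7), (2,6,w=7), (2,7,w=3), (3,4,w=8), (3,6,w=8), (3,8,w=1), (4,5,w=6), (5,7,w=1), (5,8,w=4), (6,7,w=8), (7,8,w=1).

Apply Kruskal's algorithm (sort edges by weight, add if no cycle):

Sorted edges by weight:
  (1,3) w=1
  (1,5) w=1
  (3,8) w=1
  (5,7) w=1
  (7,8) w=1
  (2,7) w=3
  (1,8) w=4
  (5,8) w=4
  (2,4) w=6
  (2,3) w=6
  (4,5) w=6
  (1,7) w=7
  (1,6) w=7
  (2,5) w=7
  (2,6) w=7
  (1,4) w=8
  (3,6) w=8
  (3,4) w=8
  (6,7) w=8

Add edge (1,3) w=1 -- no cycle. Running total: 1
Add edge (1,5) w=1 -- no cycle. Running total: 2
Add edge (3,8) w=1 -- no cycle. Running total: 3
Add edge (5,7) w=1 -- no cycle. Running total: 4
Skip edge (7,8) w=1 -- would create cycle
Add edge (2,7) w=3 -- no cycle. Running total: 7
Skip edge (1,8) w=4 -- would create cycle
Skip edge (5,8) w=4 -- would create cycle
Add edge (2,4) w=6 -- no cycle. Running total: 13
Skip edge (2,3) w=6 -- would create cycle
Skip edge (4,5) w=6 -- would create cycle
Skip edge (1,7) w=7 -- would create cycle
Add edge (1,6) w=7 -- no cycle. Running total: 20

MST edges: (1,3,w=1), (1,5,w=1), (3,8,w=1), (5,7,w=1), (2,7,w=3), (2,4,w=6), (1,6,w=7)
Total MST weight: 1 + 1 + 1 + 1 + 3 + 6 + 7 = 20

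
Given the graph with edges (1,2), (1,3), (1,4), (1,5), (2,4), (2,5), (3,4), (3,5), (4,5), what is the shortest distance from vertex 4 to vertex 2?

Step 1: Build adjacency list:
  1: 2, 3, 4, 5
  2: 1, 4, 5
  3: 1, 4, 5
  4: 1, 2, 3, 5
  5: 1, 2, 3, 4

Step 2: BFS from vertex 4 to find shortest path to 2:
  vertex 1 reached at distance 1
  vertex 2 reached at distance 1

Step 3: Shortest path: 4 -> 2
Path length: 1 edge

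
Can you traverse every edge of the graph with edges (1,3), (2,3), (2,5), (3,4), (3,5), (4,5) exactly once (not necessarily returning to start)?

Step 1: Find the degree of each vertex:
  deg(1) = 1
  deg(2) = 2
  deg(3) = 4
  deg(4) = 2
  deg(5) = 3

Step 2: Count vertices with odd degree:
  Odd-degree vertices: 1, 5 (2 total)

Step 3: Apply Euler's theorem:
  - Eulerian circuit exists iff graph is connected and all vertices have even degree
  - Eulerian path exists iff graph is connected and has 0 or 2 odd-degree vertices

Graph is connected with exactly 2 odd-degree vertices (1, 5).
Eulerian path exists (starting and ending at the odd-degree vertices), but no Eulerian circuit.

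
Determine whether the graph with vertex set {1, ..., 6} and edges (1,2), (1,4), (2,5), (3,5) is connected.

Step 1: Build adjacency list from edges:
  1: 2, 4
  2: 1, 5
  3: 5
  4: 1
  5: 2, 3
  6: (none)

Step 2: Run BFS/DFS from vertex 1:
  Visited: {1, 2, 4, 5, 3}
  Reached 5 of 6 vertices

Step 3: Only 5 of 6 vertices reached. Graph is disconnected.
Connected components: {1, 2, 3, 4, 5}, {6}
Answer: No, the graph is not connected (2 components).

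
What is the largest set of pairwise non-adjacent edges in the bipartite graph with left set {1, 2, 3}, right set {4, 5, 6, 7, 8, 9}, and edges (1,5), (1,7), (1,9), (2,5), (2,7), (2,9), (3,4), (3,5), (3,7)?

Step 1: List the neighbors of each left vertex:
  1: 5, 7, 9
  2: 5, 7, 9
  3: 4, 5, 7

Step 2: Greedily match left vertices, then look for augmenting paths:
  Match 1 -- 5
  Match 2 -- 7
  Match 3 -- 4
  No augmenting path remains.

Step 3: Verify this is maximum:
  Matching size 3 = min(|L|, |R|) = min(3, 6), which is an upper bound, so this matching is maximum.

Maximum matching: {(1,5), (2,7), (3,4)}
Size: 3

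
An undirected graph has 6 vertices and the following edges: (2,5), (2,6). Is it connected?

Step 1: Build adjacency list from edges:
  1: (none)
  2: 5, 6
  3: (none)
  4: (none)
  5: 2
  6: 2

Step 2: Run BFS/DFS from vertex 1:
  Visited: {1}
  Reached 1 of 6 vertices

Step 3: Only 1 of 6 vertices reached. Graph is disconnected.
Connected components: {1}, {2, 5, 6}, {3}, {4}
Answer: No, the graph is not connected (4 components).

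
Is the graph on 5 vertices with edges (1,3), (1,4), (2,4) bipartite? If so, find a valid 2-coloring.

Step 1: Attempt 2-coloring using BFS:
  Start at vertex 1, assign color 0
  Color vertex 3 with color 1 (neighbor of 1)
  Color vertex 4 with color 1 (neighbor of 1)
  Color vertex 2 with color 0 (neighbor of 4)
  Start new component at vertex 5, assign color 0

Step 2: 2-coloring succeeded. No conflicts found.
  Set A (color 0): {1, 2, 5}
  Set B (color 1): {3, 4}

The graph is bipartite with partition {1, 2, 5}, {3, 4}.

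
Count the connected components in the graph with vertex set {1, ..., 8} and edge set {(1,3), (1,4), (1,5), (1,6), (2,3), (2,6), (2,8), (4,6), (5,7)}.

Step 1: Build adjacency list from edges:
  1: 3, 4, 5, 6
  2: 3, 6, 8
  3: 1, 2
  4: 1, 6
  5: 1, 7
  6: 1, 2, 4
  7: 5
  8: 2

Step 2: Run BFS/DFS from vertex 1:
  Visited: {1, 3, 4, 5, 6, 2, 7, 8}
  Reached 8 of 8 vertices

Step 3: All 8 vertices reached from vertex 1, so the graph is connected.
Number of connected components: 1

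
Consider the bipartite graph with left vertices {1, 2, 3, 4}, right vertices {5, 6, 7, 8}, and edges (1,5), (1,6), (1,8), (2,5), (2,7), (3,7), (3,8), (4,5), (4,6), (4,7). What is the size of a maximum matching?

Step 1: List the neighbors of each left vertex:
  1: 5, 6, 8
  2: 5, 7
  3: 7, 8
  4: 5, 6, 7

Step 2: Greedily match left vertices, then look for augmenting paths:
  Match 1 -- 5
  Match 2 -- 7
  Match 3 -- 8
  Match 4 -- 6
  No augmenting path remains.

Step 3: Verify this is maximum:
  Matching size 4 = min(|L|, |R|) = min(4, 4), which is an upper bound, so this matching is maximum.

Maximum matching: {(1,5), (2,7), (3,8), (4,6)}
Size: 4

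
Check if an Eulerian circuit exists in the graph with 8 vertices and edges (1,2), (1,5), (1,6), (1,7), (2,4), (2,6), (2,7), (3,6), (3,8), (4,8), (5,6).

Step 1: Find the degree of each vertex:
  deg(1) = 4
  deg(2) = 4
  deg(3) = 2
  deg(4) = 2
  deg(5) = 2
  deg(6) = 4
  deg(7) = 2
  deg(8) = 2

Step 2: Count vertices with odd degree:
  All vertices have even degree (0 odd-degree vertices)

Step 3: Apply Euler's theorem:
  - Eulerian circuit exists iff graph is connected and all vertices have even degree
  - Eulerian path exists iff graph is connected and has 0 or 2 odd-degree vertices

Graph is connected with 0 odd-degree vertices.
Both Eulerian circuit and Eulerian path exist.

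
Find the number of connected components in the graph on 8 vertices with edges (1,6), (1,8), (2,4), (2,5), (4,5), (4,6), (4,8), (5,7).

Step 1: Build adjacency list from edges:
  1: 6, 8
  2: 4, 5
  3: (none)
  4: 2, 5, 6, 8
  5: 2, 4, 7
  6: 1, 4
  7: 5
  8: 1, 4

Step 2: Run BFS/DFS from vertex 1:
  Visited: {1, 6, 8, 4, 2, 5, 7}
  Reached 7 of 8 vertices

Step 3: Only 7 of 8 vertices reached. Graph is disconnected.
Connected components: {1, 2, 4, 5, 6, 7, 8}, {3}
Number of connected components: 2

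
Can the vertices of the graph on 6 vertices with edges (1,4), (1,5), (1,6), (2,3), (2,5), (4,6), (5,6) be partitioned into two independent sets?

Step 1: Attempt 2-coloring using BFS:
  Start at vertex 1, assign color 0
  Color vertex 4 with color 1 (neighbor of 1)
  Color vertex 5 with color 1 (neighbor of 1)
  Color vertex 6 with color 1 (neighbor of 1)

Step 2: Conflict found! Vertices 4 and 6 are adjacent but have the same color.
This means the graph contains an odd cycle.

The graph is NOT bipartite.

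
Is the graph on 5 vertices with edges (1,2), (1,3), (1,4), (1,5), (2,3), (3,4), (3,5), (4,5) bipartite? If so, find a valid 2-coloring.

Step 1: Attempt 2-coloring using BFS:
  Start at vertex 1, assign color 0
  Color vertex 2 with color 1 (neighbor of 1)
  Color vertex 3 with color 1 (neighbor of 1)
  Color vertex 4 with color 1 (neighbor of 1)
  Color vertex 5 with color 1 (neighbor of 1)

Step 2: Conflict found! Vertices 2 and 3 are adjacent but have the same color.
This means the graph contains an odd cycle.

The graph is NOT bipartite.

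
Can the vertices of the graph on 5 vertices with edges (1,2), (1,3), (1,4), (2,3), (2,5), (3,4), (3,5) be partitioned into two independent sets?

Step 1: Attempt 2-coloring using BFS:
  Start at vertex 1, assign color 0
  Color vertex 2 with color 1 (neighbor of 1)
  Color vertex 3 with color 1 (neighbor of 1)
  Color vertex 4 with color 1 (neighbor of 1)

Step 2: Conflict found! Vertices 2 and 3 are adjacent but have the same color.
This means the graph contains an odd cycle.

The graph is NOT bipartite.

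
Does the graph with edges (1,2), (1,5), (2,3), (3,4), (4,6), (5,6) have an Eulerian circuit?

Step 1: Find the degree of each vertex:
  deg(1) = 2
  deg(2) = 2
  deg(3) = 2
  deg(4) = 2
  deg(5) = 2
  deg(6) = 2

Step 2: Count vertices with odd degree:
  All vertices have even degree (0 odd-degree vertices)

Step 3: Apply Euler's theorem:
  - Eulerian circuit exists iff graph is connected and all vertices have even degree
  - Eulerian path exists iff graph is connected and has 0 or 2 odd-degree vertices

Graph is connected with 0 odd-degree vertices.
Both Eulerian circuit and Eulerian path exist.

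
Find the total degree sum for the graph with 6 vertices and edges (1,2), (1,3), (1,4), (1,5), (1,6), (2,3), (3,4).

Step 1: Count edges incident to each vertex:
  deg(1) = 5 (neighbors: 2, 3, 4, 5, 6)
  deg(2) = 2 (neighbors: 1, 3)
  deg(3) = 3 (neighbors: 1, 2, 4)
  deg(4) = 2 (neighbors: 1, 3)
  deg(5) = 1 (neighbors: 1)
  deg(6) = 1 (neighbors: 1)

Step 2: Sum all degrees:
  5 + 2 + 3 + 2 + 1 + 1 = 14

Verification: sum of degrees = 2 * |E| = 2 * 7 = 14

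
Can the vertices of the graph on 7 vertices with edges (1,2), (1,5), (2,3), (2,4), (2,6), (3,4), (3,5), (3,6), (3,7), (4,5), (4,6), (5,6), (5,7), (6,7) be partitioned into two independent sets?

Step 1: Attempt 2-coloring using BFS:
  Start at vertex 1, assign color 0
  Color vertex 2 with color 1 (neighbor of 1)
  Color vertex 5 with color 1 (neighbor of 1)
  Color vertex 3 with color 0 (neighbor of 2)
  Color vertex 4 with color 0 (neighbor of 2)
  Color vertex 6 with color 0 (neighbor of 2)
  Color vertex 7 with color 0 (neighbor of 5)

Step 2: Conflict found! Vertices 3 and 4 are adjacent but have the same color.
This means the graph contains an odd cycle.

The graph is NOT bipartite.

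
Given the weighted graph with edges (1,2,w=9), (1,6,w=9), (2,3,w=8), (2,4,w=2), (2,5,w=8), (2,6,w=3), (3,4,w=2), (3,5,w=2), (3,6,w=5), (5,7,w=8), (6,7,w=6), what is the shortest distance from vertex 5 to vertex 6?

Step 1: Build adjacency list with weights:
  1: 2(w=9), 6(w=9)
  2: 1(w=9), 3(w=8), 4(w=2), 5(w=8), 6(w=3)
  3: 2(w=8), 4(w=2), 5(w=2), 6(w=5)
  4: 2(w=2), 3(w=2)
  5: 2(w=8), 3(w=2), 7(w=8)
  6: 1(w=9), 2(w=3), 3(w=5), 7(w=6)
  7: 5(w=8), 6(w=6)

Step 2: Apply Dijkstra's algorithm from vertex 5:
  Visit vertex 5 (distance=0)
    Update dist[2] = 8
    Update dist[3] = 2
    Update dist[7] = 8
  Visit vertex 3 (distance=2)
    Update dist[4] = 4
    Update dist[6] = 7
  Visit vertex 4 (distance=4)
    Update dist[2] = 6
  Visit vertex 2 (distance=6)
    Update dist[1] = 15
  Visit vertex 6 (distance=7)

Step 3: Shortest path: 5 -> 3 -> 6
Total weight: 2 + 5 = 7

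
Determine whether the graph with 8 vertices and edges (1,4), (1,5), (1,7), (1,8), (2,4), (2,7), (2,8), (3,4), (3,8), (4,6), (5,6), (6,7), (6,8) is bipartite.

Step 1: Attempt 2-coloring using BFS:
  Start at vertex 1, assign color 0
  Color vertex 4 with color 1 (neighbor of 1)
  Color vertex 5 with color 1 (neighbor of 1)
  Color vertex 7 with color 1 (neighbor of 1)
  Color vertex 8 with color 1 (neighbor of 1)
  Color vertex 2 with color 0 (neighbor of 4)
  Color vertex 3 with color 0 (neighbor of 4)
  Color vertex 6 with color 0 (neighbor of 4)

Step 2: 2-coloring succeeded. No conflicts found.
  Set A (color 0): {1, 2, 3, 6}
  Set B (color 1): {4, 5, 7, 8}

The graph is bipartite with partition {1, 2, 3, 6}, {4, 5, 7, 8}.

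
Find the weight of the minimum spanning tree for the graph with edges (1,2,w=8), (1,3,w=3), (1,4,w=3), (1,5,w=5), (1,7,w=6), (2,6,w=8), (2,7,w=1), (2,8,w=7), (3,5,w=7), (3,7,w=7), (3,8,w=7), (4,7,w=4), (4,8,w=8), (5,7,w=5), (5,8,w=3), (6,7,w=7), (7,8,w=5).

Apply Kruskal's algorithm (sort edges by weight, add if no cycle):

Sorted edges by weight:
  (2,7) w=1
  (1,3) w=3
  (1,4) w=3
  (5,8) w=3
  (4,7) w=4
  (1,5) w=5
  (5,7) w=5
  (7,8) w=5
  (1,7) w=6
  (2,8) w=7
  (3,5) w=7
  (3,7) w=7
  (3,8) w=7
  (6,7) w=7
  (1,2) w=8
  (2,6) w=8
  (4,8) w=8

Add edge (2,7) w=1 -- no cycle. Running total: 1
Add edge (1,3) w=3 -- no cycle. Running total: 4
Add edge (1,4) w=3 -- no cycle. Running total: 7
Add edge (5,8) w=3 -- no cycle. Running total: 10
Add edge (4,7) w=4 -- no cycle. Running total: 14
Add edge (1,5) w=5 -- no cycle. Running total: 19
Skip edge (5,7) w=5 -- would create cycle
Skip edge (7,8) w=5 -- would create cycle
Skip edge (1,7) w=6 -- would create cycle
Skip edge (2,8) w=7 -- would create cycle
Skip edge (3,5) w=7 -- would create cycle
Skip edge (3,7) w=7 -- would create cycle
Skip edge (3,8) w=7 -- would create cycle
Add edge (6,7) w=7 -- no cycle. Running total: 26

MST edges: (2,7,w=1), (1,3,w=3), (1,4,w=3), (5,8,w=3), (4,7,w=4), (1,5,w=5), (6,7,w=7)
Total MST weight: 1 + 3 + 3 + 3 + 4 + 5 + 7 = 26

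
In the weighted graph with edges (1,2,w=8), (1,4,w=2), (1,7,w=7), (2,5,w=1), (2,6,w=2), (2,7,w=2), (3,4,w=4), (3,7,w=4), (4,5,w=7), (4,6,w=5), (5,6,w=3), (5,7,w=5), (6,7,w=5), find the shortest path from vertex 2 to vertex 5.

Step 1: Build adjacency list with weights:
  1: 2(w=8), 4(w=2), 7(w=7)
  2: 1(w=8), 5(w=1), 6(w=2), 7(w=2)
  3: 4(w=4), 7(w=4)
  4: 1(w=2), 3(w=4), 5(w=7), 6(w=5)
  5: 2(w=1), 4(w=7), 6(w=3), 7(w=5)
  6: 2(w=2), 4(w=5), 5(w=3), 7(w=5)
  7: 1(w=7), 2(w=2), 3(w=4), 5(w=5), 6(w=5)

Step 2: Apply Dijkstra's algorithm from vertex 2:
  Visit vertex 2 (distance=0)
    Update dist[1] = 8
    Update dist[5] = 1
    Update dist[6] = 2
    Update dist[7] = 2
  Visit vertex 5 (distance=1)
    Update dist[4] = 8

Step 3: Shortest path: 2 -> 5
Total weight: 1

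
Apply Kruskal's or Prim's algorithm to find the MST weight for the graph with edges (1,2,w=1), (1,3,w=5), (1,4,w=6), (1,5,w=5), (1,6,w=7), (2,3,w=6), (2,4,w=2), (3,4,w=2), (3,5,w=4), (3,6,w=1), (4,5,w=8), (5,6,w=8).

Apply Kruskal's algorithm (sort edges by weight, add if no cycle):

Sorted edges by weight:
  (1,2) w=1
  (3,6) w=1
  (2,4) w=2
  (3,4) w=2
  (3,5) w=4
  (1,5) w=5
  (1,3) w=5
  (1,4) w=6
  (2,3) w=6
  (1,6) w=7
  (4,5) w=8
  (5,6) w=8

Add edge (1,2) w=1 -- no cycle. Running total: 1
Add edge (3,6) w=1 -- no cycle. Running total: 2
Add edge (2,4) w=2 -- no cycle. Running total: 4
Add edge (3,4) w=2 -- no cycle. Running total: 6
Add edge (3,5) w=4 -- no cycle. Running total: 10

MST edges: (1,2,w=1), (3,6,w=1), (2,4,w=2), (3,4,w=2), (3,5,w=4)
Total MST weight: 1 + 1 + 2 + 2 + 4 = 10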